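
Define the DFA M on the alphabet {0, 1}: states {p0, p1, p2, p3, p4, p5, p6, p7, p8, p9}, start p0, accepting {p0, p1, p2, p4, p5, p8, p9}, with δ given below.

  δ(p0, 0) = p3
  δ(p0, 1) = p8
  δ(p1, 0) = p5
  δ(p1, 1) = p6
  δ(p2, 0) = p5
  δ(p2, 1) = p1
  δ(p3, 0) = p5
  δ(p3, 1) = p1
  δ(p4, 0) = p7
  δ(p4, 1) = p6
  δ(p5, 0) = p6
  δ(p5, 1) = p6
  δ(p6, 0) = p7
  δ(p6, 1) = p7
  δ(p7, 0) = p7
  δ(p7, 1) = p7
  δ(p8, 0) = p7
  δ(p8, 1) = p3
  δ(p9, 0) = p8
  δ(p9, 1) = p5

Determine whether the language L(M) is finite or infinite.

finite

The useful states (reachable from p0 and able to reach an accepting state) are {p0, p1, p3, p5, p8}.
Restricted to these states the transition graph has no cycle, so every accepting path has bounded length and L is finite.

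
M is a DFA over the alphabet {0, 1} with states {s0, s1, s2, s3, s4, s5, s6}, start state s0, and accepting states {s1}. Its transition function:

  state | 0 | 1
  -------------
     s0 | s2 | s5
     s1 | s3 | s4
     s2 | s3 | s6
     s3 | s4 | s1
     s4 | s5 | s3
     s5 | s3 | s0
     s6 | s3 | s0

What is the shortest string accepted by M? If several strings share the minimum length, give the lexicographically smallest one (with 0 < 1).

A breadth-first search from s0 reaches an accepting state first via the path s0 → s2 → s3 → s1 on input 001.
No string of length < 3 is accepted (BFS exhausts all shorter strings without reaching an accepting state), and 001 is the lexicographically least accepting string of length 3.

001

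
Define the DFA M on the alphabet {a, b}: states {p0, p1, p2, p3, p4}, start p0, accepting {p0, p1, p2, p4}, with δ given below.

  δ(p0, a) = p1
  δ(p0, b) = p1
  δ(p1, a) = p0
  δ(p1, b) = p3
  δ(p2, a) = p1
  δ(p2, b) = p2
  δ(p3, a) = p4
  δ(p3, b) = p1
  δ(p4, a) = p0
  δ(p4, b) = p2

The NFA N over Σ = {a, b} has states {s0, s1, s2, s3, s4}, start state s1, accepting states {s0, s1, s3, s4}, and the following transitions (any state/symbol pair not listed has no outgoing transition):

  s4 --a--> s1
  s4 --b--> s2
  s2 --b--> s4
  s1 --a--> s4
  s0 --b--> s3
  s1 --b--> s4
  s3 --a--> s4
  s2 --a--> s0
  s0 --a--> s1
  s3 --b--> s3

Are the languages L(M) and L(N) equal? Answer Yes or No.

Exploring the product automaton M × N from the start pair (p0, s1), following both machines on each input symbol, reaches 5 state pairs: (p0, s1), (p1, s4), (p3, s2), (p4, s0), (p2, s3).
M accepts in {p0, p1, p2, p4} and N accepts in {s0, s1, s3, s4}. In every reachable pair the two components are either both accepting — (p0, s1), (p1, s4), (p4, s0), (p2, s3) — or both non-accepting, so no string is accepted by exactly one of the machines: L(M) \ L(N) and L(N) \ L(M) are both empty.
Hence every string is accepted by M iff it is accepted by N, and the two languages coincide.

Yes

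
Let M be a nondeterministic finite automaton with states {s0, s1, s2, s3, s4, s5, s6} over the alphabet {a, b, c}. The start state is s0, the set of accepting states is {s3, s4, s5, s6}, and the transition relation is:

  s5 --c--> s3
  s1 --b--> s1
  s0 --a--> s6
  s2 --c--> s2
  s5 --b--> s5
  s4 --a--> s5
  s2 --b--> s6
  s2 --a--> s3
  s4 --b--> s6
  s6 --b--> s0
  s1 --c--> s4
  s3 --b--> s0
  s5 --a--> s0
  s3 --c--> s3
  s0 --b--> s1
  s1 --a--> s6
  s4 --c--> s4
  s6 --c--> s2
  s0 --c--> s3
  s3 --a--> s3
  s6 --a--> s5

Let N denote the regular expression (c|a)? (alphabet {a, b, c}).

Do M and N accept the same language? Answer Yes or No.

The string aa is accepted by M but rejected by N.
So L(M) ≠ L(N).

No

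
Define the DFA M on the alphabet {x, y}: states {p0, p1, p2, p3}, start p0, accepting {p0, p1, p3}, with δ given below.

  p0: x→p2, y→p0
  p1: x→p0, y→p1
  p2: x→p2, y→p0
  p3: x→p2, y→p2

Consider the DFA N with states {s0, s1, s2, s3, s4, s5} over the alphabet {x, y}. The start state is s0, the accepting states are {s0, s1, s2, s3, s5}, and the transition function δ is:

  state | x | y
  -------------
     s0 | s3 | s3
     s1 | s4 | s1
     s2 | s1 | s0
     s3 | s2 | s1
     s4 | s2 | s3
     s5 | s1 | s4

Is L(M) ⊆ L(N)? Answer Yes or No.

Exploring the product automaton M × N from the start pair (p0, s0), following both machines on each input symbol, reaches 7 state pairs: (p0, s0), (p2, s3), (p0, s3), (p2, s2), (p0, s1), (p2, s1), (p2, s4).
M accepts in {p0, p1, p3} and N accepts in {s0, s1, s2, s3, s5}. The reachable pairs whose M-component is accepting are (p0, s0), (p0, s3), (p0, s1); in each of them the N-component is accepting too, so the product for L(M) \ L(N) (M-component accepting, N-component rejecting) has no reachable accepting pair and the difference is empty.
Hence every string in L(M) is also in L(N).

Yes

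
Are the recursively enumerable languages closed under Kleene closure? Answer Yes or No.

Dovetail over all factorisations of the input into blocks and all step bounds, running the recogniser for L on every block of a factorisation; accept if some factorisation has all of its blocks accepted.
So the recursively enumerable languages are closed under Kleene star.

Yes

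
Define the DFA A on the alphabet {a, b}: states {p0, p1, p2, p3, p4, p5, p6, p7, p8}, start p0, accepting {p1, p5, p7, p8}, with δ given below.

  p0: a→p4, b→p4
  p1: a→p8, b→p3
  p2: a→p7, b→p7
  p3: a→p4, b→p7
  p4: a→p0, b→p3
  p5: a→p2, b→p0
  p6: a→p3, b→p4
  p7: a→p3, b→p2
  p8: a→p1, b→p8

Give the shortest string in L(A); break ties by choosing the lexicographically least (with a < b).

abb

A breadth-first search from p0 reaches an accepting state first via the path p0 → p4 → p3 → p7 on input abb.
No string of length < 3 is accepted (BFS exhausts all shorter strings without reaching an accepting state), and abb is the lexicographically least accepting string of length 3.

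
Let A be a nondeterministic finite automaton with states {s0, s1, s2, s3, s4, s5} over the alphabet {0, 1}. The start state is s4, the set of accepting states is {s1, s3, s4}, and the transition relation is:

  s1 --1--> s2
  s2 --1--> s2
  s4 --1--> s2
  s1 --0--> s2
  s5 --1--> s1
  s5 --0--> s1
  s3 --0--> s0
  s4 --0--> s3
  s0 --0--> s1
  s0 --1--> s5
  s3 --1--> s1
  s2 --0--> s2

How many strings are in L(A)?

The useful subgraph on states {s0, s1, s3, s4, s5} is acyclic, so L(A) is finite; the longest accepting path visits 5 useful states, giving maximum string length 4.
Counting accepting paths from s4 by length: 1 of length 0, 1 of length 1, 1 of length 2, 1 of length 3, 2 of length 4. Total 6.

6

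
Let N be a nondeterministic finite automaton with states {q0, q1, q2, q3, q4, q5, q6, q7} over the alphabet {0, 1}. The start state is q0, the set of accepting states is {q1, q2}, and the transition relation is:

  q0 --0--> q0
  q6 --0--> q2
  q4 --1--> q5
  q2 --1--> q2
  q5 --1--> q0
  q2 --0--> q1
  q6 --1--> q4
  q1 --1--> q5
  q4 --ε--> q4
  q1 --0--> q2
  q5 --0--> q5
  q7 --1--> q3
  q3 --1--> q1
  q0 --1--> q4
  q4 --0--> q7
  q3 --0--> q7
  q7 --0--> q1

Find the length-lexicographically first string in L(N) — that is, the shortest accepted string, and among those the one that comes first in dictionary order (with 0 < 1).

A breadth-first search from q0 reaches an accepting state first via the path q0 → q4 → q7 → q1 on input 100.
No string of length < 3 is accepted (BFS exhausts all shorter strings without reaching an accepting state), and 100 is the lexicographically least accepting string of length 3.

100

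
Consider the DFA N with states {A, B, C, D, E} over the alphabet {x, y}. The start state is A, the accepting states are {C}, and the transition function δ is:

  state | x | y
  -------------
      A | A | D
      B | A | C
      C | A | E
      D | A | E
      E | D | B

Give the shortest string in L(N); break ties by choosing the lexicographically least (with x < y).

A breadth-first search from A reaches an accepting state first via the path A → D → E → B → C on input yyyy.
No string of length < 4 is accepted (BFS exhausts all shorter strings without reaching an accepting state), and yyyy is the lexicographically least accepting string of length 4.

yyyy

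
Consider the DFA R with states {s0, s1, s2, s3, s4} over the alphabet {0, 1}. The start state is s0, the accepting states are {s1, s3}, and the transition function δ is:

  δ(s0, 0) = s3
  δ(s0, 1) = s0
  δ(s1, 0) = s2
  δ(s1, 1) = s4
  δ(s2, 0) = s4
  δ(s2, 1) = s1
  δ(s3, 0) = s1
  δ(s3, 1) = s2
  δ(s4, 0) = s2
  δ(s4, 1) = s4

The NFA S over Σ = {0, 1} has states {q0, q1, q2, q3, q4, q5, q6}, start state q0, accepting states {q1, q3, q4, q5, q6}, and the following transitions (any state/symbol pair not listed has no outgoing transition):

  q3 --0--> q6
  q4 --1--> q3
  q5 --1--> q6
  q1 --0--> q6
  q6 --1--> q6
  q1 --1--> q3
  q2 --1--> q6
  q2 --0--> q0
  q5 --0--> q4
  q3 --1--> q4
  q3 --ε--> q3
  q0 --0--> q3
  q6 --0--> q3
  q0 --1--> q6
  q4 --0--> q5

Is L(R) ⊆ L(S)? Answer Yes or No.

Yes

Exploring the product automaton R × S from the start pair (s0, q0), following both machines on each input symbol, reaches 14 state pairs: (s0, q0), (s3, q3), (s0, q6), (s1, q6), (s2, q4), (s2, q3), (s4, q6), (s4, q5), (s1, q3), (s1, q4), (s2, q6), (s4, q4), (s2, q5), (s4, q3).
R accepts in {s1, s3} and S accepts in {q1, q3, q4, q5, q6}. The reachable pairs whose R-component is accepting are (s3, q3), (s1, q6), (s1, q3), (s1, q4); in each of them the S-component is accepting too, so the product for L(R) \ L(S) (R-component accepting, S-component rejecting) has no reachable accepting pair and the difference is empty.
Hence every string in L(R) is also in L(S).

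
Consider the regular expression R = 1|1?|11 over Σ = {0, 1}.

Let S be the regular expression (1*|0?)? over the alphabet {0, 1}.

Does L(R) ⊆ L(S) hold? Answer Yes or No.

Converting the expression R to a DFA (subset construction, then merging equivalent states) gives the minimal DFA with states {r0, r1, r2, r3}, start state r0, accepting states {r0, r2, r3} and transitions r0: 0→r1, 1→r2; r1: 0→r1, 1→r1; r2: 0→r1, 1→r3; r3: 0→r1, 1→r1.
Converting the expression S to a DFA (subset construction, then merging equivalent states) gives the minimal DFA with states {s0, s1, s2, s3}, start state s0, accepting states {s0, s1, s2} and transitions s0: 0→s1, 1→s2; s1: 0→s3, 1→s3; s2: 0→s3, 1→s2; s3: 0→s3, 1→s3.
Exploring the product automaton R × S from the start pair (r0, s0), following both machines on each input symbol, reaches 6 state pairs: (r0, s0), (r1, s1), (r2, s2), (r1, s3), (r3, s2), (r1, s2).
R accepts in {r0, r2, r3} and S accepts in {s0, s1, s2}. The reachable pairs whose R-component is accepting are (r0, s0), (r2, s2), (r3, s2); in each of them the S-component is accepting too, so the product for L(R) \ L(S) (R-component accepting, S-component rejecting) has no reachable accepting pair and the difference is empty.
Hence every string in L(R) is also in L(S).

Yes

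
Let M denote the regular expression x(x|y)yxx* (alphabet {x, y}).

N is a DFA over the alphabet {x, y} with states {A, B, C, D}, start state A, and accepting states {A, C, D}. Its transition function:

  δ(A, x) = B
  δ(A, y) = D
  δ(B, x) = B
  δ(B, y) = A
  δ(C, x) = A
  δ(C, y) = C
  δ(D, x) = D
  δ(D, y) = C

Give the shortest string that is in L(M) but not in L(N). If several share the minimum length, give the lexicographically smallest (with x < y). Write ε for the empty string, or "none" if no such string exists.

The string xxyx is accepted by M but not by N.
No shorter string lies in the difference, and xxyx is the lexicographically first length-4 string in L(M) \ L(N).

xxyx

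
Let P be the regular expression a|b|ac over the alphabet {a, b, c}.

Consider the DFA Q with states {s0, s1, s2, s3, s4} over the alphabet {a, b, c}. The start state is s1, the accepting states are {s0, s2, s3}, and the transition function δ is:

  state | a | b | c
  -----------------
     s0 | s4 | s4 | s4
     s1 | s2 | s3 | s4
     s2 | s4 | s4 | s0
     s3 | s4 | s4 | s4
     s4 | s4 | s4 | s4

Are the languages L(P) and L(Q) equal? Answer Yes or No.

Converting the expression P to a DFA (subset construction, then merging equivalent states) gives the minimal DFA with states {p0, p1, p2, p3}, start state p0, accepting states {p1, p2} and transitions p0: a→p1, b→p2, c→p3; p1: a→p3, b→p3, c→p2; p2: a→p3, b→p3, c→p3; p3: a→p3, b→p3, c→p3.
Exploring the product automaton P × Q from the start pair (p0, s1), following both machines on each input symbol, reaches 5 state pairs: (p0, s1), (p1, s2), (p2, s3), (p3, s4), (p2, s0).
P accepts in {p1, p2} and Q accepts in {s0, s2, s3}. In every reachable pair the two components are either both accepting — (p1, s2), (p2, s3), (p2, s0) — or both non-accepting, so no string is accepted by exactly one of the machines: L(P) \ L(Q) and L(Q) \ L(P) are both empty.
Hence every string is accepted by P iff it is accepted by Q, and the two languages coincide.

Yes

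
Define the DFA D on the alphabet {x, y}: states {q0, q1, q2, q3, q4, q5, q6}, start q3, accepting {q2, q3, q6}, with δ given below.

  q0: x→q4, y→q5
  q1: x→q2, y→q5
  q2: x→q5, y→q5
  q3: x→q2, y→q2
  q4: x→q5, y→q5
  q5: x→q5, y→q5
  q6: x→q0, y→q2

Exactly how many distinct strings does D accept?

The useful subgraph on states {q2, q3} is acyclic, so L(D) is finite; the longest accepting path visits 2 useful states, giving maximum string length 1.
Counting accepting paths from q3 by length: 1 of length 0, 2 of length 1. Total 3.

3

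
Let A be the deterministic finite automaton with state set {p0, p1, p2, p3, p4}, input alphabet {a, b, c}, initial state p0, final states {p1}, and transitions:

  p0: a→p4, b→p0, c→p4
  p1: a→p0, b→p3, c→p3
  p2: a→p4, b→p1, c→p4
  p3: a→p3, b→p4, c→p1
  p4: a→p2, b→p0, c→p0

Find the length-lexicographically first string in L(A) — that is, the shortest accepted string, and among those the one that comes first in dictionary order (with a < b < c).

aab

A breadth-first search from p0 reaches an accepting state first via the path p0 → p4 → p2 → p1 on input aab.
No string of length < 3 is accepted (BFS exhausts all shorter strings without reaching an accepting state), and aab is the lexicographically least accepting string of length 3.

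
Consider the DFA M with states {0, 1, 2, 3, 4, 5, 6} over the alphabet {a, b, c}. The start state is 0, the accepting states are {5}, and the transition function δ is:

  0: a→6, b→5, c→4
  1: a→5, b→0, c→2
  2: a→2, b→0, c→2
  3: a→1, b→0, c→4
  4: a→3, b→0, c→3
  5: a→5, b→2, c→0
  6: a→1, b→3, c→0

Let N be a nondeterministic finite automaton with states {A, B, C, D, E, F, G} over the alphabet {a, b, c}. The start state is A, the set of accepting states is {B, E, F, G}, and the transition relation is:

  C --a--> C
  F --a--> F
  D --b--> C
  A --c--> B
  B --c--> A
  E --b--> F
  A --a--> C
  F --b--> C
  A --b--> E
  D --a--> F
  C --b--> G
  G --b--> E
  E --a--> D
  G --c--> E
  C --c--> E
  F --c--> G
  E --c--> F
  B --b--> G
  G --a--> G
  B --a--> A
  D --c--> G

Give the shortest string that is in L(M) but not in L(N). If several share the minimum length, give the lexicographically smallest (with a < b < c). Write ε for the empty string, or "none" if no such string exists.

ba

The string ba is accepted by M but not by N.
No shorter string lies in the difference, and ba is the lexicographically first length-2 string in L(M) \ L(N).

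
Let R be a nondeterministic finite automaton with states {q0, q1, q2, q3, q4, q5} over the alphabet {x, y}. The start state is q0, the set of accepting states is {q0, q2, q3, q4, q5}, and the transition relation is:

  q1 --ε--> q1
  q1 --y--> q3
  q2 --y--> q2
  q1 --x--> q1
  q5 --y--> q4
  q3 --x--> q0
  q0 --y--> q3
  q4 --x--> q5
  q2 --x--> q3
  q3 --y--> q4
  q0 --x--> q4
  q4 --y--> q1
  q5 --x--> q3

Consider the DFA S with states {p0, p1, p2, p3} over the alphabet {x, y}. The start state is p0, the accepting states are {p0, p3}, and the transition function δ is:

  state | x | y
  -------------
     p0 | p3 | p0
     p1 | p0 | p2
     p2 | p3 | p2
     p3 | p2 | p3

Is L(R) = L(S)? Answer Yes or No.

No

The string xx is accepted by R but rejected by S.
So L(R) ≠ L(S).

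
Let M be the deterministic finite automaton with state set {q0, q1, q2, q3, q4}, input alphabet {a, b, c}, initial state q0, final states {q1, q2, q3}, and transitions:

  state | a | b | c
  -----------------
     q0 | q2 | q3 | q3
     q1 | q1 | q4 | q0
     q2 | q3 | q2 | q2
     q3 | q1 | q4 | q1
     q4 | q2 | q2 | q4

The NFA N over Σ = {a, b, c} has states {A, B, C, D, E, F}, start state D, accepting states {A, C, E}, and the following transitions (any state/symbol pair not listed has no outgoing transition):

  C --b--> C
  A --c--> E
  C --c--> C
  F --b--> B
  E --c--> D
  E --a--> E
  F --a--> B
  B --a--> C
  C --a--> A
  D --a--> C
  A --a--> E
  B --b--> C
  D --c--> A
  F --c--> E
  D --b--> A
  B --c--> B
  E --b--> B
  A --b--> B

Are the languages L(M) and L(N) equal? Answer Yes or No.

Exploring the product automaton M × N from the start pair (q0, D), following both machines on each input symbol, reaches 5 state pairs: (q0, D), (q2, C), (q3, A), (q1, E), (q4, B).
M accepts in {q1, q2, q3} and N accepts in {A, C, E}. In every reachable pair the two components are either both accepting — (q2, C), (q3, A), (q1, E) — or both non-accepting, so no string is accepted by exactly one of the machines: L(M) \ L(N) and L(N) \ L(M) are both empty.
Hence every string is accepted by M iff it is accepted by N, and the two languages coincide.

Yes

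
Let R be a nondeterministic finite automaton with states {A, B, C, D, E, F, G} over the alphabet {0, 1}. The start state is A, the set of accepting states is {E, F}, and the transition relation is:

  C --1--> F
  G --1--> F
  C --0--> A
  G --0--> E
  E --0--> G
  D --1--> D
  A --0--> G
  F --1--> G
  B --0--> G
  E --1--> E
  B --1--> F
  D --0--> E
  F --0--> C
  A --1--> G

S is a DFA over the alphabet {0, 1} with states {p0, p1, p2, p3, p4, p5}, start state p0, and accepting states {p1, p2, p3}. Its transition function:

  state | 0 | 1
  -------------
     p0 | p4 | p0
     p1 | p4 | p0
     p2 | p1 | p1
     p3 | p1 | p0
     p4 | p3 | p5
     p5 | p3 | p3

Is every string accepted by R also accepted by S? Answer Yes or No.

No

The string 01 is in L(R) but not in L(S).
So L(R) ⊄ L(S).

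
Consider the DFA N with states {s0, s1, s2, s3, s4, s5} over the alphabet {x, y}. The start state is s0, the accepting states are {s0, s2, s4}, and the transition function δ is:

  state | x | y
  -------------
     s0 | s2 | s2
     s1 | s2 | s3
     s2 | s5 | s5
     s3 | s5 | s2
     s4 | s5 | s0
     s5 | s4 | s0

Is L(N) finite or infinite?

State s0 is reachable from the start and can reach an accepting state, and it lies on the cycle s0 → s2 → s5 → s0.
Traversing that cycle any number of times yields accepted strings of unbounded length, so the language is infinite.

infinite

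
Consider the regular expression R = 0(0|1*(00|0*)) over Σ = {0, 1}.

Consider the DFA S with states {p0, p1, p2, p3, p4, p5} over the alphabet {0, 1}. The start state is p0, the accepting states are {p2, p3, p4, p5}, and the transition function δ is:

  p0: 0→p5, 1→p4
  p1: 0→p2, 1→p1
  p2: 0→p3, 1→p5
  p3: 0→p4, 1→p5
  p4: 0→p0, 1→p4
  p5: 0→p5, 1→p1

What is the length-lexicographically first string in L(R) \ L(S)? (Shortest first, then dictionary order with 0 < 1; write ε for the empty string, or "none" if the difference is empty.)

01

The string 01 is accepted by R but not by S.
No shorter string lies in the difference, and 01 is the lexicographically first length-2 string in L(R) \ L(S).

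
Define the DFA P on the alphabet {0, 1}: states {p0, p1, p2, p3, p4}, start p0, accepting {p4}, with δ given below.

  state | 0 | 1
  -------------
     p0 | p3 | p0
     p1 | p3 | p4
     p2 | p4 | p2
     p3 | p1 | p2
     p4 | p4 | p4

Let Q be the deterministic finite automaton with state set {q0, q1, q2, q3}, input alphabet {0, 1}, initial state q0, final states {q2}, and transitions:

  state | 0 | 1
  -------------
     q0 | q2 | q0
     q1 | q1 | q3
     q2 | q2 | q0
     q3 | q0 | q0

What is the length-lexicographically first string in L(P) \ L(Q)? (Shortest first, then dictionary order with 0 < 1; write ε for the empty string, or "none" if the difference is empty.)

001

The string 001 is accepted by P but not by Q.
No shorter string lies in the difference, and 001 is the lexicographically first length-3 string in L(P) \ L(Q).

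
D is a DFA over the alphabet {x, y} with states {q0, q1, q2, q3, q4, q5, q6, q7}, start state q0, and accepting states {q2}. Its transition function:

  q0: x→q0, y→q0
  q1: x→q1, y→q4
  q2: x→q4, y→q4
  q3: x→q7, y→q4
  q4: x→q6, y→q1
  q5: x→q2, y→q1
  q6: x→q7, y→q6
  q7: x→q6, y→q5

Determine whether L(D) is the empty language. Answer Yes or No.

Yes

The states reachable from the start state are {q0}.
None of the accepting states {q2} is reachable, so no string is accepted and L(D) = ∅.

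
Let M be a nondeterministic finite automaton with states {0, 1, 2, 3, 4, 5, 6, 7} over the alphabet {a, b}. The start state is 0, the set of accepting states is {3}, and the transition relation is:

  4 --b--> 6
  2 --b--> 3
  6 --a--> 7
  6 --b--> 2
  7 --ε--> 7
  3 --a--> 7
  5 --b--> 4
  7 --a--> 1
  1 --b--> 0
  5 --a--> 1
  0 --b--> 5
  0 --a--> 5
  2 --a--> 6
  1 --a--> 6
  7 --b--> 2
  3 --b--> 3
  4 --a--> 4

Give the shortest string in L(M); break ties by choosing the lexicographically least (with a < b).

aaabb

A breadth-first search from 0 reaches an accepting state first via the path 0 → 5 → 1 → 6 → 2 → 3 on input aaabb.
No string of length < 5 is accepted (BFS exhausts all shorter strings without reaching an accepting state), and aaabb is the lexicographically least accepting string of length 5.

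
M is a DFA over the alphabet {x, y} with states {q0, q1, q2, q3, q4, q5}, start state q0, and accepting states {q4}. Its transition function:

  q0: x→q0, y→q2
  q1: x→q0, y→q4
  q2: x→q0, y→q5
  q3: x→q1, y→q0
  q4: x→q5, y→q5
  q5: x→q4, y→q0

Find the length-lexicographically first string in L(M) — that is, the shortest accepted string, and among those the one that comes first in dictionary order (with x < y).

A breadth-first search from q0 reaches an accepting state first via the path q0 → q2 → q5 → q4 on input yyx.
No string of length < 3 is accepted (BFS exhausts all shorter strings without reaching an accepting state), and yyx is the lexicographically least accepting string of length 3.

yyx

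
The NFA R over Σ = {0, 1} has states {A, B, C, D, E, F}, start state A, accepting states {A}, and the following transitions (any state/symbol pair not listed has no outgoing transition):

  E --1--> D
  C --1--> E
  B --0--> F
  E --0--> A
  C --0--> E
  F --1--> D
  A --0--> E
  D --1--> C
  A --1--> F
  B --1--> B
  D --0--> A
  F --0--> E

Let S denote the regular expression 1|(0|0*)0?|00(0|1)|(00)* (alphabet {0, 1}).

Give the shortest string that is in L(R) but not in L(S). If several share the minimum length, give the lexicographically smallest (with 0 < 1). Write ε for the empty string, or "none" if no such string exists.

The string 010 is accepted by R but not by S.
No shorter string lies in the difference, and 010 is the lexicographically first length-3 string in L(R) \ L(S).

010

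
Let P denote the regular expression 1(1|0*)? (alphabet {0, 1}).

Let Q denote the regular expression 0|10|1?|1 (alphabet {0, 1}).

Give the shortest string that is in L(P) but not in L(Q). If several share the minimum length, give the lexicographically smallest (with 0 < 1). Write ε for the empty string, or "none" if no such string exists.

11

The string 11 is accepted by P but not by Q.
No shorter string lies in the difference, and 11 is the lexicographically first length-2 string in L(P) \ L(Q).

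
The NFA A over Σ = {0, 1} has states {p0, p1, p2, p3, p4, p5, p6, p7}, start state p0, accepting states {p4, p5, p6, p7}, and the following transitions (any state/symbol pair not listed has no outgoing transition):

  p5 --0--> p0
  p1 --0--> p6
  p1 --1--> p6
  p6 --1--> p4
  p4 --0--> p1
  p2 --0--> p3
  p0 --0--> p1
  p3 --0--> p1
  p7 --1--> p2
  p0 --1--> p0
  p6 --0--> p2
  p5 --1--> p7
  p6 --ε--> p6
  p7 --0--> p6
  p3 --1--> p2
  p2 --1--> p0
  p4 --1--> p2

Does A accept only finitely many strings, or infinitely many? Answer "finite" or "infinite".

State p0 is reachable from the start and can reach an accepting state, and it lies on the cycle p0 → p0.
Traversing that cycle any number of times yields accepted strings of unbounded length, so the language is infinite.

infinite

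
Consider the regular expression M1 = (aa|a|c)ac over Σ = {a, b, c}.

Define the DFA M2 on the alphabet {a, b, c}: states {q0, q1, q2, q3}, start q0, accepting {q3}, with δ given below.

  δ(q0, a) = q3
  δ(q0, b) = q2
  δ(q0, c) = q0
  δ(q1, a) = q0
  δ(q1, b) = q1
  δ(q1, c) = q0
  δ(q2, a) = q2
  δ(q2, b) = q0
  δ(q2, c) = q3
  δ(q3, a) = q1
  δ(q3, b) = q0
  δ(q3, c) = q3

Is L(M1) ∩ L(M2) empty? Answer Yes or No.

No

The string cac is accepted by both M1 and M2.
Hence L(M1) ∩ L(M2) ≠ ∅.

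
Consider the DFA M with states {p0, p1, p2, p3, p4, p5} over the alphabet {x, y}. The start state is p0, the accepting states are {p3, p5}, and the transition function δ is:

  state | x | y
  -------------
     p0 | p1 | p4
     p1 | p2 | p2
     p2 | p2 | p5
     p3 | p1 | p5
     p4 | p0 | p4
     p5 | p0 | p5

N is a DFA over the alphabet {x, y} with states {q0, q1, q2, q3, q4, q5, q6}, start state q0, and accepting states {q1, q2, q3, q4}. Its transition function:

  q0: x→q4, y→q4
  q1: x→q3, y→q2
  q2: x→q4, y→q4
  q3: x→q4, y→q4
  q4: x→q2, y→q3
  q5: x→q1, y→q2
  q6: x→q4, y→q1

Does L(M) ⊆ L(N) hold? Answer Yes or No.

Exploring the product automaton M × N from the start pair (p0, q0), following both machines on each input symbol, reaches 12 state pairs: (p0, q0), (p1, q4), (p4, q4), (p2, q2), (p2, q3), (p0, q2), (p4, q3), (p2, q4), (p5, q4), (p0, q4), (p5, q3), (p1, q2).
M accepts in {p3, p5} and N accepts in {q1, q2, q3, q4}. The reachable pairs whose M-component is accepting are (p5, q4), (p5, q3); in each of them the N-component is accepting too, so the product for L(M) \ L(N) (M-component accepting, N-component rejecting) has no reachable accepting pair and the difference is empty.
Hence every string in L(M) is also in L(N).

Yes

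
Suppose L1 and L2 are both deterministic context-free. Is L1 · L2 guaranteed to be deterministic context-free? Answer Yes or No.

Take L₁ = {ε, c} (finite, hence regular and DCFL) and L₂ = {c aⁿbⁿ : n≥0} ∪ {cc aⁿb²ⁿ : n≥0} (a DCFL: the number of leading c's tells the DPDA whether to pop one stack symbol per b or per two b's). Then L₁L₂ ∩ cca⁺b* = {cc aⁿbⁿ : n≥1} ∪ {cc aⁿb²ⁿ : n≥1}. If L₁L₂ were a DCFL, so would be this intersection with a regular set, and a DPDA for it started from its configuration after reading cc would accept {aⁿbⁿ : n≥1} ∪ {aⁿb²ⁿ : n≥1}, which no deterministic PDA accepts (a DPDA for it would have a single run on aⁿb²ⁿ, accepting after the prefix aⁿbⁿ and accepting again after n more b's; an ordinary PDA that simulates it on a's and b's and, at any moment when it is accepting, may switch to reading only a fresh letter d while feeding each d to the simulation as a b, would accept aⁱbʲdᵏ (k≥1) exactly when both aⁱbʲ and aⁱbʲ⁺ᵏ are in the language, i.e. its language intersected with the regular set a*b*d⁺ would be exactly {aⁿbⁿdⁿ : n≥1} — impossible, since context-free languages are closed under intersection with regular sets and {aⁿbⁿdⁿ} is not context-free). Hence L₁L₂ is not a DCFL.

No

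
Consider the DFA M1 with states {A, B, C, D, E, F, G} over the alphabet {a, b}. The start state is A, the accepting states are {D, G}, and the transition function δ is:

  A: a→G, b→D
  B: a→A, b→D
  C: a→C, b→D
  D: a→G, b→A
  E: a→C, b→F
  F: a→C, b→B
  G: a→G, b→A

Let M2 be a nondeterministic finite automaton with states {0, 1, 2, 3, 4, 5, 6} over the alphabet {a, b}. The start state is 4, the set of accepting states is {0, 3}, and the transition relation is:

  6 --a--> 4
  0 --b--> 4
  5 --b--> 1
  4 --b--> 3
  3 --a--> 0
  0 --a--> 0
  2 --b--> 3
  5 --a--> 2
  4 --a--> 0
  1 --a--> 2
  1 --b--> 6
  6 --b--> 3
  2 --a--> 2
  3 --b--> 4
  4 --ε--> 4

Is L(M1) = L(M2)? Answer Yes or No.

Exploring the product automaton M1 × M2 from the start pair (A, 4), following both machines on each input symbol, reaches 3 state pairs: (A, 4), (G, 0), (D, 3).
M1 accepts in {D, G} and M2 accepts in {0, 3}. In every reachable pair the two components are either both accepting — (G, 0), (D, 3) — or both non-accepting, so no string is accepted by exactly one of the machines: L(M1) \ L(M2) and L(M2) \ L(M1) are both empty.
Hence every string is accepted by M1 iff it is accepted by M2, and the two languages coincide.

Yes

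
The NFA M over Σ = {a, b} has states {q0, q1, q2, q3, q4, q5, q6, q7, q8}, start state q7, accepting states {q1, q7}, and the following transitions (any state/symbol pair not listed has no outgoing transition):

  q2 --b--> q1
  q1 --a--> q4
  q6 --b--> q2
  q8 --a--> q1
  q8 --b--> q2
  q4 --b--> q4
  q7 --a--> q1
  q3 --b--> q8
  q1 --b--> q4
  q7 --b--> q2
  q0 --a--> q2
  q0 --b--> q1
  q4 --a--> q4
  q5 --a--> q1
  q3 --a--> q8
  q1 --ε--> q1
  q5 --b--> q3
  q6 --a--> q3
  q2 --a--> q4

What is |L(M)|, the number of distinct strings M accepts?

3

The useful subgraph on states {q1, q2, q7} is acyclic, so L(M) is finite; the longest accepting path visits 3 useful states, giving maximum string length 2.
Counting accepting paths from q7 by length: 1 of length 0, 1 of length 1, 1 of length 2. Total 3.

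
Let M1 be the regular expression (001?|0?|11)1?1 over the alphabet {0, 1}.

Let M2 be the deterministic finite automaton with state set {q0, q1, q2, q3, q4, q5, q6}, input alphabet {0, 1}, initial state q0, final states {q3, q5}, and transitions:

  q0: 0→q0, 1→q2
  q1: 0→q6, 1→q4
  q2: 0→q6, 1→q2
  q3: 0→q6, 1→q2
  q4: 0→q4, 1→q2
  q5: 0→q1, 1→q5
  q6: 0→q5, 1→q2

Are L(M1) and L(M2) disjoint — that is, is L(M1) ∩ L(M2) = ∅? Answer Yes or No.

Yes

Converting the expression M1 to a DFA (subset construction, then merging equivalent states) gives the minimal DFA with states {r0, r1, r2, r3, r4, r5, r6, r7}, start state r0, accepting states {r2, r4, r6, r7} and transitions r0: 0→r1, 1→r2; r1: 0→r3, 1→r4; r2: 0→r5, 1→r6; r3: 0→r5, 1→r6; r4: 0→r5, 1→r7; r5: 0→r5, 1→r5; r6: 0→r5, 1→r4; r7: 0→r5, 1→r5.
Exploring the product automaton M1 × M2 from the start pair (r0, q0), following both machines on each input symbol, reaches 13 state pairs: (r0, q0), (r1, q0), (r2, q2), (r3, q0), (r4, q2), (r5, q6), (r6, q2), (r5, q0), (r7, q2), (r5, q5), (r5, q2), (r5, q1), (r5, q4).
M1 accepts in {r2, r4, r6, r7} and M2 accepts in {q3, q5}; no reachable pair has both components accepting, so no string drives both machines to acceptance simultaneously and L(M1) ∩ L(M2) = ∅.
So no string is accepted by both, and the intersection is empty.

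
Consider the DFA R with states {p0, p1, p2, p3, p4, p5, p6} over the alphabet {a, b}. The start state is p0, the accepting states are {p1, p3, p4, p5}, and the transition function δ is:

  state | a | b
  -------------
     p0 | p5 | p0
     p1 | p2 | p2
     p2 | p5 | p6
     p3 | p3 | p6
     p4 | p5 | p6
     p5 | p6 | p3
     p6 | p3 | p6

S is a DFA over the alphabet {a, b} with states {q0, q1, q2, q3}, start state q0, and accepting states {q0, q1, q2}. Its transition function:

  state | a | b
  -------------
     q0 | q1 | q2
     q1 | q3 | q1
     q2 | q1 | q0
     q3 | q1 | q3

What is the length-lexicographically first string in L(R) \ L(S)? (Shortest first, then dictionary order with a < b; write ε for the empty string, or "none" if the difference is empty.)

The string aba is accepted by R but not by S.
No shorter string lies in the difference, and aba is the lexicographically first length-3 string in L(R) \ L(S).

aba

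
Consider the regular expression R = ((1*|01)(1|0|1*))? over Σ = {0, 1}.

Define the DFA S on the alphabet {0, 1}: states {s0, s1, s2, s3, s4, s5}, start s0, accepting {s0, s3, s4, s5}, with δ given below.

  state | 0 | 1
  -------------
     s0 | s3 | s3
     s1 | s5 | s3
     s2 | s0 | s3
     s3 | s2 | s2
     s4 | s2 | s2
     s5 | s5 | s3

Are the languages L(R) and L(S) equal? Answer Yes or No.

The string 01 is accepted by R but rejected by S.
So L(R) ≠ L(S).

No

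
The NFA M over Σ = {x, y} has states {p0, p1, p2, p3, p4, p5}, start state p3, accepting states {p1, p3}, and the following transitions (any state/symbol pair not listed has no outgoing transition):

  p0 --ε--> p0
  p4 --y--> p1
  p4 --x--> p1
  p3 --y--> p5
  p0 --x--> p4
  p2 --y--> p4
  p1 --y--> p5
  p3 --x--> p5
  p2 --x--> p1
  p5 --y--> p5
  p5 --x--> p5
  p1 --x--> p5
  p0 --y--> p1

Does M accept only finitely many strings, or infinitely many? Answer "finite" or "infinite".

The useful states (reachable from p3 and able to reach an accepting state) are {p3}.
Restricted to these states the transition graph has no cycle, so every accepting path has bounded length and L is finite.

finite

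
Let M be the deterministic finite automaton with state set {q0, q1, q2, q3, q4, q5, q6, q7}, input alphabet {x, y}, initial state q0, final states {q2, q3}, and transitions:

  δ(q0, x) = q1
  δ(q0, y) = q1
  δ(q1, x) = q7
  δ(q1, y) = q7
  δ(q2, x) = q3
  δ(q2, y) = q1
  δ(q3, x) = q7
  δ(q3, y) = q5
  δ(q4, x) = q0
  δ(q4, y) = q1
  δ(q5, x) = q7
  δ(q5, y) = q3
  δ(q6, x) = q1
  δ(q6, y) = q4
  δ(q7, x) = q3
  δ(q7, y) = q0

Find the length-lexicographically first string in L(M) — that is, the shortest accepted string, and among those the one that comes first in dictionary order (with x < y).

xxx

A breadth-first search from q0 reaches an accepting state first via the path q0 → q1 → q7 → q3 on input xxx.
No string of length < 3 is accepted (BFS exhausts all shorter strings without reaching an accepting state), and xxx is the lexicographically least accepting string of length 3.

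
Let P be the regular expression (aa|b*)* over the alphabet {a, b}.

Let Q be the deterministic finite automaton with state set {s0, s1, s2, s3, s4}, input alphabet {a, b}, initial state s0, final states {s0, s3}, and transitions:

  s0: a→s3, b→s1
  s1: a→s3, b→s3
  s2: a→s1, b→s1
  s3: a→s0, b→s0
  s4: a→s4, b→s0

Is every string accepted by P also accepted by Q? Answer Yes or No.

No

The string b is in L(P) but not in L(Q).
So L(P) ⊄ L(Q).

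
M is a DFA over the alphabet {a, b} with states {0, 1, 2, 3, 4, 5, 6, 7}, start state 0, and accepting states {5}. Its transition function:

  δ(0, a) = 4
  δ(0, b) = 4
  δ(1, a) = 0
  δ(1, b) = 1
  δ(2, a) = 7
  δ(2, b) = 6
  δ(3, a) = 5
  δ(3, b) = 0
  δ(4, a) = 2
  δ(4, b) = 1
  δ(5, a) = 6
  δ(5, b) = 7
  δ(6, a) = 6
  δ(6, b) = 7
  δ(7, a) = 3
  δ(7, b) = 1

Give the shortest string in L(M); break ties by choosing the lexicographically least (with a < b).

A breadth-first search from 0 reaches an accepting state first via the path 0 → 4 → 2 → 7 → 3 → 5 on input aaaaa.
No string of length < 5 is accepted (BFS exhausts all shorter strings without reaching an accepting state), and aaaaa is the lexicographically least accepting string of length 5.

aaaaa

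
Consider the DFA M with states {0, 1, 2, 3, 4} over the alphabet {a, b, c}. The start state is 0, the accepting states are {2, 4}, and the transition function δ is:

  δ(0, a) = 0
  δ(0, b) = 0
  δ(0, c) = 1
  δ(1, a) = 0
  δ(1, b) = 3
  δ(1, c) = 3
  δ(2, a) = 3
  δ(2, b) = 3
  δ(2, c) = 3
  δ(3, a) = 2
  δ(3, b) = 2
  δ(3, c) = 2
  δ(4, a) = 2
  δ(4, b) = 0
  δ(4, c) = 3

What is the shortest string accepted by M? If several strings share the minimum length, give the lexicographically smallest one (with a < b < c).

A breadth-first search from 0 reaches an accepting state first via the path 0 → 1 → 3 → 2 on input cba.
No string of length < 3 is accepted (BFS exhausts all shorter strings without reaching an accepting state), and cba is the lexicographically least accepting string of length 3.

cba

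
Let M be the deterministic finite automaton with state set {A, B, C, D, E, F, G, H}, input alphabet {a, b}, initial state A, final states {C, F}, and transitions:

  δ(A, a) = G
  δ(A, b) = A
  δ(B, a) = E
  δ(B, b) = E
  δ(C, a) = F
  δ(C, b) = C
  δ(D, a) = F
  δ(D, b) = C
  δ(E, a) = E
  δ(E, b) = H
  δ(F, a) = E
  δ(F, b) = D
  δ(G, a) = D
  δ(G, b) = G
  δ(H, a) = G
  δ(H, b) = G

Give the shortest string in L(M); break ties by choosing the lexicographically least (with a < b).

aaa

A breadth-first search from A reaches an accepting state first via the path A → G → D → F on input aaa.
No string of length < 3 is accepted (BFS exhausts all shorter strings without reaching an accepting state), and aaa is the lexicographically least accepting string of length 3.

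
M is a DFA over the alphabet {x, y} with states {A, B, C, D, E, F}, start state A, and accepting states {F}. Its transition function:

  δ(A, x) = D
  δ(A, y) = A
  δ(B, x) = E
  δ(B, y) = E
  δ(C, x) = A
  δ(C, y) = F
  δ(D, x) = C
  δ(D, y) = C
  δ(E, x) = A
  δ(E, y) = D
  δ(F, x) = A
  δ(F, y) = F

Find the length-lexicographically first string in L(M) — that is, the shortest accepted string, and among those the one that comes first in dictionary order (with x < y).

A breadth-first search from A reaches an accepting state first via the path A → D → C → F on input xxy.
No string of length < 3 is accepted (BFS exhausts all shorter strings without reaching an accepting state), and xxy is the lexicographically least accepting string of length 3.

xxy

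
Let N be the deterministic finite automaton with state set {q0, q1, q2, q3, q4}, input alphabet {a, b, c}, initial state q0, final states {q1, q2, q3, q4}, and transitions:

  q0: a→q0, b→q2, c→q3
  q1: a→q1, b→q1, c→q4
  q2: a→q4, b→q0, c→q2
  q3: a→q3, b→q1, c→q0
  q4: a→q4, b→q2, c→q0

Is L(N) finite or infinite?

State q0 is reachable from the start and can reach an accepting state, and it lies on the cycle q0 → q0.
Traversing that cycle any number of times yields accepted strings of unbounded length, so the language is infinite.

infinite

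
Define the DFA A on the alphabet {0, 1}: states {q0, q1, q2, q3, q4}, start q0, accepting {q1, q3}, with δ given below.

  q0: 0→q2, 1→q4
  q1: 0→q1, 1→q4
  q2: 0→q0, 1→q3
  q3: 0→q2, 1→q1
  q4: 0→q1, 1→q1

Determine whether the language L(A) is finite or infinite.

State q0 is reachable from the start and can reach an accepting state, and it lies on the cycle q0 → q2 → q0.
Traversing that cycle any number of times yields accepted strings of unbounded length, so the language is infinite.

infinite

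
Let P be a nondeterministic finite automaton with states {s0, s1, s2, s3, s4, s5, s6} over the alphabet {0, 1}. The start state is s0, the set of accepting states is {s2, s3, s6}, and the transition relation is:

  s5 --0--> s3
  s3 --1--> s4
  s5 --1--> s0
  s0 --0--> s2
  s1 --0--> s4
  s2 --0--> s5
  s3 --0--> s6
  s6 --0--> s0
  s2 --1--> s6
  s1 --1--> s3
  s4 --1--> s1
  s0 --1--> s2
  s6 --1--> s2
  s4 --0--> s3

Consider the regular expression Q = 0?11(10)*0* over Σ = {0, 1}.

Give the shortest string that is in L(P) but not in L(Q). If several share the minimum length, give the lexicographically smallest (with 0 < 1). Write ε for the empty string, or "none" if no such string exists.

0

The string 0 is accepted by P but not by Q.
No shorter string lies in the difference, and 0 is the lexicographically first length-1 string in L(P) \ L(Q).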